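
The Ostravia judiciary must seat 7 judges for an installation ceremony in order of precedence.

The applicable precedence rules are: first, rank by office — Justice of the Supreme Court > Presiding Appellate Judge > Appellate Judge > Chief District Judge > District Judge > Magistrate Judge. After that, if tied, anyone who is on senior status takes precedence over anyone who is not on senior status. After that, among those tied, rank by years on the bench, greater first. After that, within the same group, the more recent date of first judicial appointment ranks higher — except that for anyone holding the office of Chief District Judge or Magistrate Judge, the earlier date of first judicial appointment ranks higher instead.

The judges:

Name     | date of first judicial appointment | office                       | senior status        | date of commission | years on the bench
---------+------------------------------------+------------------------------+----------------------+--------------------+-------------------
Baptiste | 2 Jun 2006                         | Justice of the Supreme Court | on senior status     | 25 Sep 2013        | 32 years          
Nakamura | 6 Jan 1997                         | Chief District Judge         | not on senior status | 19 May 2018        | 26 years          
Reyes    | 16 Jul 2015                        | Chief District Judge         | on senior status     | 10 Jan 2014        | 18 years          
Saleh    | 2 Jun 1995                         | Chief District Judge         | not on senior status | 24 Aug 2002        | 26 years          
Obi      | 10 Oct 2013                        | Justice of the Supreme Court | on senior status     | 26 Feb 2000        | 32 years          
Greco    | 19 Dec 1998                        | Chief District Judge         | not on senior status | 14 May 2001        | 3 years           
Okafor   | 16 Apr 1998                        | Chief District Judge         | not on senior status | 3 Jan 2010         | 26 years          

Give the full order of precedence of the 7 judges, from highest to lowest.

Obi, Baptiste, Reyes, Saleh, Nakamura, Okafor, Greco

By office: Obi and Baptiste (Justice of the Supreme Court); then Reyes, Saleh, Nakamura, Okafor and Greco (Chief District Judge).
Obi and Baptiste are each on senior status, so the next rule applies.
Obi and Baptiste both have years on the bench 32 years, so the next rule applies.
Among Obi and Baptiste, by date of first judicial appointment (later first): Obi (10 Oct 2013) before Baptiste (2 Jun 2006).
Among Reyes, Saleh, Nakamura, Okafor and Greco, on senior status before not on senior status: Reyes (on senior status) before Saleh, Nakamura, Okafor and Greco (not on senior status).
Among Saleh, Nakamura, Okafor and Greco, by years on the bench (higher first): Saleh, Nakamura and Okafor (26 years) before Greco (3 years).
Among Saleh, Nakamura and Okafor, by date of first judicial appointment (earlier first) (reversed rule for this group): Saleh (2 Jun 1995) before Nakamura (6 Jan 1997) before Okafor (16 Apr 1998).
Full order: Obi, Baptiste, Reyes, Saleh, Nakamura, Okafor, Greco.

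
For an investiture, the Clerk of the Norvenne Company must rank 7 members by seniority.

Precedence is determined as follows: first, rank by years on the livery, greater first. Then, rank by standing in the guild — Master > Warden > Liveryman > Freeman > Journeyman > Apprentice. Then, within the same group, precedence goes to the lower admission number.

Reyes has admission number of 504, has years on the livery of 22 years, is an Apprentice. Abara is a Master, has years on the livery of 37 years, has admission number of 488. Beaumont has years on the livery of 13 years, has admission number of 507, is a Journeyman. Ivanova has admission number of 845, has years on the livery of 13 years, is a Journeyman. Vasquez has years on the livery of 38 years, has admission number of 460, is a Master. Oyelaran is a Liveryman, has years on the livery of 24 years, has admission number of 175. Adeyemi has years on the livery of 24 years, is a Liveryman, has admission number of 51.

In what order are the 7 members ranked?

Vasquez, Abara, Adeyemi, Oyelaran, Reyes, Beaumont, Ivanova

By years on the livery (higher first): Vasquez (38 years); then Abara (37 years); then Adeyemi and Oyelaran (both 24 years); then Reyes (22 years); then Beaumont and Ivanova (both 13 years).
Adeyemi and Oyelaran are each Liveryman, so the next rule applies.
Among Adeyemi and Oyelaran, by admission number (lower first): Adeyemi (51) before Oyelaran (175).
Beaumont and Ivanova are each Journeyman, so the next rule applies.
Among Beaumont and Ivanova, by admission number (lower first): Beaumont (507) before Ivanova (845).
Full order: Vasquez, Abara, Adeyemi, Oyelaran, Reyes, Beaumont, Ivanova.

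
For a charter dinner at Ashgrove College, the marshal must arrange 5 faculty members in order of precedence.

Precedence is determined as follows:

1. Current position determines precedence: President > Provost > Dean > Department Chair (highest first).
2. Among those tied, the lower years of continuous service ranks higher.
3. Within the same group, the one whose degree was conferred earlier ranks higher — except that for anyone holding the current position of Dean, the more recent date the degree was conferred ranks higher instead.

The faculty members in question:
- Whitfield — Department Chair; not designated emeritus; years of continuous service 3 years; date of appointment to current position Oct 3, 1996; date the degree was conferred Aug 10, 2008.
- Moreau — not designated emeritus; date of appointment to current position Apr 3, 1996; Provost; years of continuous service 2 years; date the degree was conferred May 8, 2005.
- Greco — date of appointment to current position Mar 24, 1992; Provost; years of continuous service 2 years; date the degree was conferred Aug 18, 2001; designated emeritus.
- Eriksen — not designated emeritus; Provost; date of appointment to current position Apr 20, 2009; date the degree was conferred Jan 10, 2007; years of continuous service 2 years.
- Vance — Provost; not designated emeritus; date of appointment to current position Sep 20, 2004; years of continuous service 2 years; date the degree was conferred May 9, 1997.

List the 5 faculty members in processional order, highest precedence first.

By current position: Vance, Greco, Moreau and Eriksen (Provost); then Whitfield (Department Chair).
Vance, Greco, Moreau and Eriksen all have years of continuous service 2 years, so the next rule applies.
Among Vance, Greco, Moreau and Eriksen, by date the degree was conferred (earlier first): Vance (May 9, 1997) before Greco (Aug 18, 2001) before Moreau (May 8, 2005) before Eriksen (Jan 10, 2007).
Full order: Vance, Greco, Moreau, Eriksen, Whitfield.

Vance, Greco, Moreau, Eriksen, Whitfield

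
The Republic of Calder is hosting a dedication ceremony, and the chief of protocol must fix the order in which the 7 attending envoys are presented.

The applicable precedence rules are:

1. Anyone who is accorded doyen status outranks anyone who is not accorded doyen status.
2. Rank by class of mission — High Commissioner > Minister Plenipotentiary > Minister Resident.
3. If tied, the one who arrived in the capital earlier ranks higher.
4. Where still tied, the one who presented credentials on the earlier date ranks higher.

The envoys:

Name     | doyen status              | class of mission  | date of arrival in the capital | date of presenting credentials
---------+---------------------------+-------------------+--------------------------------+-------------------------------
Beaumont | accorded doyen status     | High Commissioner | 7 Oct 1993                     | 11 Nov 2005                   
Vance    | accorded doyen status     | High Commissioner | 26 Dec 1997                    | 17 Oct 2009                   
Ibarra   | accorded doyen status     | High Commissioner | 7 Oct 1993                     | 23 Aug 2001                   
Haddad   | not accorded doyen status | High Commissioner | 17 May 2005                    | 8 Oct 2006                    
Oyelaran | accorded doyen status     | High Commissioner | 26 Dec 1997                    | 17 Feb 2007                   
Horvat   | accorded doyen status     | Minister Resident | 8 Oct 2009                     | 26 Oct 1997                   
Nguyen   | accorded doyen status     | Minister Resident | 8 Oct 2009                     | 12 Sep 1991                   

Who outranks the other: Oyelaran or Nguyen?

Oyelaran

By the first rule: Ibarra, Beaumont, Oyelaran, Vance, Nguyen and Horvat (each accorded doyen status); then Haddad (not accorded doyen status).
Among Ibarra, Beaumont, Oyelaran, Vance, Nguyen and Horvat, by class of mission: Ibarra, Beaumont, Oyelaran and Vance (High Commissioner) before Nguyen and Horvat (Minister Resident).
Among Ibarra, Beaumont, Oyelaran and Vance, by date of arrival in the capital (earlier first): Ibarra and Beaumont (7 Oct 1993) before Oyelaran and Vance (26 Dec 1997).
Among Ibarra and Beaumont, by date of presenting credentials (earlier first): Ibarra (23 Aug 2001) before Beaumont (11 Nov 2005).
Among Oyelaran and Vance, by date of presenting credentials (earlier first): Oyelaran (17 Feb 2007) before Vance (17 Oct 2009).
Nguyen and Horvat both have date of arrival in the capital 8 Oct 2009, so the next rule applies.
Among Nguyen and Horvat, by date of presenting credentials (earlier first): Nguyen (12 Sep 1991) before Horvat (26 Oct 1997).
So Oyelaran takes precedence.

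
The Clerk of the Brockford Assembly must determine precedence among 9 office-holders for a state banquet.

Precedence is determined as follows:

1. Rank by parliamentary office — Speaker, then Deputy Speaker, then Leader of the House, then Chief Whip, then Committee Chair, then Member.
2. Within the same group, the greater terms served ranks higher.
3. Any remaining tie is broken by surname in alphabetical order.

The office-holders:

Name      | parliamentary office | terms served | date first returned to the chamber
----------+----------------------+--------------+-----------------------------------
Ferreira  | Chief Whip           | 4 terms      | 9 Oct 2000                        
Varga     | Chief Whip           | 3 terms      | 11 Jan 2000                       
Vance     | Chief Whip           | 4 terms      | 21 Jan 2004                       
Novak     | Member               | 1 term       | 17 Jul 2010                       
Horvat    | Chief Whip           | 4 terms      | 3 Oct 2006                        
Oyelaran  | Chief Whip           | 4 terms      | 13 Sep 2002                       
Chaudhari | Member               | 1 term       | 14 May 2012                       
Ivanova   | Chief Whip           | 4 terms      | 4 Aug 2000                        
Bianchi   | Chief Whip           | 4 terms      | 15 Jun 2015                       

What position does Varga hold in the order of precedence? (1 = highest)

By parliamentary office: Bianchi, Ferreira, Horvat, Ivanova, Oyelaran, Vance and Varga (Chief Whip); then Chaudhari and Novak (Member).
Among Bianchi, Ferreira, Horvat, Ivanova, Oyelaran, Vance and Varga, by terms served (higher first): Bianchi, Ferreira, Horvat, Ivanova, Oyelaran and Vance (4 terms) before Varga (3 terms).
Among Bianchi, Ferreira, Horvat, Ivanova, Oyelaran and Vance, alphabetically by surname: Bianchi before Ferreira before Horvat before Ivanova before Oyelaran before Vance.
Chaudhari and Novak both have terms served 1 term, so the next rule applies.
Among Chaudhari and Novak, alphabetically by surname: Chaudhari before Novak.
Order: Bianchi, Ferreira, Horvat, Ivanova, Oyelaran, Vance, Varga, Chaudhari, Novak. So position 7.

7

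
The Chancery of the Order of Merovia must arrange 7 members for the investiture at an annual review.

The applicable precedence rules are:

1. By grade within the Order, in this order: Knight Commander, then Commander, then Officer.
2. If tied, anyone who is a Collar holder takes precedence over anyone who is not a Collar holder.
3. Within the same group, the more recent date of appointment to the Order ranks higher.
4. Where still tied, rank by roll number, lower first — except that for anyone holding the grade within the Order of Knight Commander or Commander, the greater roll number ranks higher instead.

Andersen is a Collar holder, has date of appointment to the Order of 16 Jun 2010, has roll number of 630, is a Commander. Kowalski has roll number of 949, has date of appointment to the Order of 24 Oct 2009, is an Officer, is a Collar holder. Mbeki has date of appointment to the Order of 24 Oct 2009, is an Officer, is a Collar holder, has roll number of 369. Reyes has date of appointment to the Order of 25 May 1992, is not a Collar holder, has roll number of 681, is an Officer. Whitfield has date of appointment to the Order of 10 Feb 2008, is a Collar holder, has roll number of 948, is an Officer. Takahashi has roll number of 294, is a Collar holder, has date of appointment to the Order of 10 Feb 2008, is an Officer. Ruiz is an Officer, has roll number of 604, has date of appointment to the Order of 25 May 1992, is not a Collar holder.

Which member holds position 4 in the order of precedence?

Takahashi

By grade within the Order: Andersen (Commander); then Mbeki, Kowalski, Takahashi, Whitfield, Ruiz and Reyes (Officer).
Among Mbeki, Kowalski, Takahashi, Whitfield, Ruiz and Reyes, a Collar holder before not a Collar holder: Mbeki, Kowalski, Takahashi and Whitfield (a Collar holder) before Ruiz and Reyes (not a Collar holder).
Among Mbeki, Kowalski, Takahashi and Whitfield, by date of appointment to the Order (later first): Mbeki and Kowalski (24 Oct 2009) before Takahashi and Whitfield (10 Feb 2008).
Among Mbeki and Kowalski, by roll number (lower first): Mbeki (369) before Kowalski (949).
Among Takahashi and Whitfield, by roll number (lower first): Takahashi (294) before Whitfield (948).
Ruiz and Reyes both have date of appointment to the Order 25 May 1992, so the next rule applies.
Among Ruiz and Reyes, by roll number (lower first): Ruiz (604) before Reyes (681).
Order: Andersen, Mbeki, Kowalski, Takahashi, Whitfield, Ruiz, Reyes.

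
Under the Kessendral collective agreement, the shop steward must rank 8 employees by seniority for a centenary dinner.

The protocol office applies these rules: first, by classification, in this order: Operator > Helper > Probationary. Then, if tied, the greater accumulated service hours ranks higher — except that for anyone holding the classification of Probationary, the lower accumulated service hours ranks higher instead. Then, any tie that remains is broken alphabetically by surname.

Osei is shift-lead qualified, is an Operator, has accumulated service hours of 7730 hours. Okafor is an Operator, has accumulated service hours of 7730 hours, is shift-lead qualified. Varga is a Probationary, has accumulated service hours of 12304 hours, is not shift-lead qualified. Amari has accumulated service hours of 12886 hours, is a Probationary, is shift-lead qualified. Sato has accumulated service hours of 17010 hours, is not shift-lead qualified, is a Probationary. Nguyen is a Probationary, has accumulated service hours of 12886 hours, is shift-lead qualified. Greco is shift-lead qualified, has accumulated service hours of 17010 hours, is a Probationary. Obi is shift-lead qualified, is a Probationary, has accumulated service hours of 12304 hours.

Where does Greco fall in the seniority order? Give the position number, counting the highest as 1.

By classification: Okafor and Osei (Operator); then Obi, Varga, Amari, Nguyen, Greco and Sato (Probationary).
Okafor and Osei both have accumulated service hours 7730 hours, so the next rule applies.
Among Okafor and Osei, alphabetically by surname: Okafor before Osei.
Among Obi, Varga, Amari, Nguyen, Greco and Sato, by accumulated service hours (lower first) (reversed rule for this group): Obi and Varga (12304 hours) before Amari and Nguyen (12886 hours) before Greco and Sato (17010 hours).
Among Obi and Varga, alphabetically by surname: Obi before Varga.
Among Amari and Nguyen, alphabetically by surname: Amari before Nguyen.
Among Greco and Sato, alphabetically by surname: Greco before Sato.
Order: Okafor, Osei, Obi, Varga, Amari, Nguyen, Greco, Sato. So position 7.

7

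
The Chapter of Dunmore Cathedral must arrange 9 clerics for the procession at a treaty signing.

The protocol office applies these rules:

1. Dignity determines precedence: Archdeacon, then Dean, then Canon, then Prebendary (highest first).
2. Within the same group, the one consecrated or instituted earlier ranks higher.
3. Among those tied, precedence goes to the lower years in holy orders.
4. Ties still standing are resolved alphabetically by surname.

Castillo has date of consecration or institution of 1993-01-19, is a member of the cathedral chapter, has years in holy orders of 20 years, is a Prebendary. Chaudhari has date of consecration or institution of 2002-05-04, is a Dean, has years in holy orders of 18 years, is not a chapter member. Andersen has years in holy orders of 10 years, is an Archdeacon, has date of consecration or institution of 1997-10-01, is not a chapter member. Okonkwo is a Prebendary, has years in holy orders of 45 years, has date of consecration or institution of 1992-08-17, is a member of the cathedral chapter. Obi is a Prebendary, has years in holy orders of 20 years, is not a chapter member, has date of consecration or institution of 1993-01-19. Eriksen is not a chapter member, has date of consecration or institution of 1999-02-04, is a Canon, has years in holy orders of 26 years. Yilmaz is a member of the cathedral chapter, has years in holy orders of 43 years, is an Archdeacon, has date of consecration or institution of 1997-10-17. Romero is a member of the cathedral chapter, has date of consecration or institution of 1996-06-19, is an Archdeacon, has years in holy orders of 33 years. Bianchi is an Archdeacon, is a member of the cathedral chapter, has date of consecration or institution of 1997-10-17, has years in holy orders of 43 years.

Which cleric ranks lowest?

Obi

By dignity: Romero, Andersen, Bianchi and Yilmaz (Archdeacon); then Chaudhari (Dean); then Eriksen (Canon); then Okonkwo, Castillo and Obi (Prebendary).
Among Romero, Andersen, Bianchi and Yilmaz, by date of consecration or institution (earlier first): Romero (1996-06-19) before Andersen (1997-10-01) before Bianchi and Yilmaz (1997-10-17).
Bianchi and Yilmaz both have years in holy orders 43 years, so the next rule applies.
Among Bianchi and Yilmaz, alphabetically by surname: Bianchi before Yilmaz.
Among Okonkwo, Castillo and Obi, by date of consecration or institution (earlier first): Okonkwo (1992-08-17) before Castillo and Obi (1993-01-19).
Castillo and Obi both have years in holy orders 20 years, so the next rule applies.
Among Castillo and Obi, alphabetically by surname: Castillo before Obi.
Order: Romero, Andersen, Bianchi, Yilmaz, Chaudhari, Eriksen, Okonkwo, Castillo, Obi.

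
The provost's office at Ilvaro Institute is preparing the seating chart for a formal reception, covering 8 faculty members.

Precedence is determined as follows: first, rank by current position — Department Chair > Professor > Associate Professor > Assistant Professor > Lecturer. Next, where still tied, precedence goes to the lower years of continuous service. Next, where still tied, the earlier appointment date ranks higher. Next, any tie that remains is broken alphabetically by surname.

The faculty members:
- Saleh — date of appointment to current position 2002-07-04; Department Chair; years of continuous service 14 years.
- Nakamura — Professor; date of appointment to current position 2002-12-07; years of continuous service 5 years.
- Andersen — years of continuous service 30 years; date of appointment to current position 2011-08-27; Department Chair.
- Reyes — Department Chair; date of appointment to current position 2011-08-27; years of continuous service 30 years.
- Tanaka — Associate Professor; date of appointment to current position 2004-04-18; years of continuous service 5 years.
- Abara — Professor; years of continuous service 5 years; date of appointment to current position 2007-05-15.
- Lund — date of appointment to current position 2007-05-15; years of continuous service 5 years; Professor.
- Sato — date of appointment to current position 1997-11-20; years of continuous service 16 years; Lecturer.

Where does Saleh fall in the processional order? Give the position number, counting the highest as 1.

By current position: Saleh, Andersen and Reyes (Department Chair); then Nakamura, Abara and Lund (Professor); then Tanaka (Associate Professor); then Sato (Lecturer).
Among Saleh, Andersen and Reyes, by years of continuous service (lower first): Saleh (14 years) before Andersen and Reyes (30 years).
Andersen and Reyes both have date of appointment to current position 2011-08-27, so the next rule applies.
Among Andersen and Reyes, alphabetically by surname: Andersen before Reyes.
Nakamura, Abara and Lund all have years of continuous service 5 years, so the next rule applies.
Among Nakamura, Abara and Lund, by date of appointment to current position (earlier first): Nakamura (2002-12-07) before Abara and Lund (2007-05-15).
Among Abara and Lund, alphabetically by surname: Abara before Lund.
Order: Saleh, Andersen, Reyes, Nakamura, Abara, Lund, Tanaka, Sato. So position 1.

1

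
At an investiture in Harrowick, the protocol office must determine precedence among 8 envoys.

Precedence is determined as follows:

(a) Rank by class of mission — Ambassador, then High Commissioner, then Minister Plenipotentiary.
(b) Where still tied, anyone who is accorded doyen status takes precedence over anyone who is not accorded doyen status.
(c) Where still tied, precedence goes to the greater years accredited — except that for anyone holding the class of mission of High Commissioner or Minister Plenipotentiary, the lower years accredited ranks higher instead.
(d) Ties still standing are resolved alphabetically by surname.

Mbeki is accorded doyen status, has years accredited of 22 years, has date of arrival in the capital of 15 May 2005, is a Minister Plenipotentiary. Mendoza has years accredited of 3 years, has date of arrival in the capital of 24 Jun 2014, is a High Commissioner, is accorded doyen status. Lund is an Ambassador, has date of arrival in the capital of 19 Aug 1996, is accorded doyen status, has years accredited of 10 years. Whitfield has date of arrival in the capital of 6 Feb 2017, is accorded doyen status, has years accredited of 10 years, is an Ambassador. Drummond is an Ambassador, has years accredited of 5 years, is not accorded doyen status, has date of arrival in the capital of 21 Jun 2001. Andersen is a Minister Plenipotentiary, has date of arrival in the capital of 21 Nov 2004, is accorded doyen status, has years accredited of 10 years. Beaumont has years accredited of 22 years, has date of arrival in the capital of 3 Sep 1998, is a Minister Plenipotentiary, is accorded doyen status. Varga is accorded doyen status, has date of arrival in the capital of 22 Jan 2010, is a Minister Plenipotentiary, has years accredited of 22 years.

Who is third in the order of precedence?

By class of mission: Lund, Whitfield and Drummond (Ambassador); then Mendoza (High Commissioner); then Andersen, Beaumont, Mbeki and Varga (Minister Plenipotentiary).
Among Lund, Whitfield and Drummond, accorded doyen status before not accorded doyen status: Lund and Whitfield (accorded doyen status) before Drummond (not accorded doyen status).
Lund and Whitfield both have years accredited 10 years, so the next rule applies.
Among Lund and Whitfield, alphabetically by surname: Lund before Whitfield.
Andersen, Beaumont, Mbeki and Varga are each accorded doyen status, so the next rule applies.
Among Andersen, Beaumont, Mbeki and Varga, by years accredited (lower first) (reversed rule for this group): Andersen (10 years) before Beaumont, Mbeki and Varga (22 years).
Among Beaumont, Mbeki and Varga, alphabetically by surname: Beaumont before Mbeki before Varga.
Order: Lund, Whitfield, Drummond, Mendoza, Andersen, Beaumont, Mbeki, Varga.

Drummond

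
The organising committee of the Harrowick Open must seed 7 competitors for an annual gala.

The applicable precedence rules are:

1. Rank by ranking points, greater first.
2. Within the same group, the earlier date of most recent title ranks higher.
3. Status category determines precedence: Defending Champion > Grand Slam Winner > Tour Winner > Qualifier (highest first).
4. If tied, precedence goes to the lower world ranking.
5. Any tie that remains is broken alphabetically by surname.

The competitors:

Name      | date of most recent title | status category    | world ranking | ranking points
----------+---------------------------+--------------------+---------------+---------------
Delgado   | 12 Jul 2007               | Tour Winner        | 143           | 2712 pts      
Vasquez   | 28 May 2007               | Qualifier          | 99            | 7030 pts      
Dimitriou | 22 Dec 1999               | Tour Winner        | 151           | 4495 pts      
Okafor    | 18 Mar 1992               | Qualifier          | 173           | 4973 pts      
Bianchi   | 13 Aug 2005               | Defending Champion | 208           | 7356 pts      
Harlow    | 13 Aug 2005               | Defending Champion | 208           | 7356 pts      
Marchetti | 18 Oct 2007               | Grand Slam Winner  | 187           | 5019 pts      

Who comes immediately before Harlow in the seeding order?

By ranking points (higher first): Bianchi and Harlow (both 7356 pts); then Vasquez (7030 pts); then Marchetti (5019 pts); then Okafor (4973 pts); then Dimitriou (4495 pts); then Delgado (2712 pts).
Bianchi and Harlow both have date of most recent title 13 Aug 2005, so the next rule applies.
Bianchi and Harlow are each Defending Champion, so the next rule applies.
Bianchi and Harlow both have world ranking 208, so the next rule applies.
Among Bianchi and Harlow, alphabetically by surname: Bianchi before Harlow.
Order: Bianchi, Harlow, Vasquez, Marchetti, Okafor, Dimitriou, Delgado.

Bianchi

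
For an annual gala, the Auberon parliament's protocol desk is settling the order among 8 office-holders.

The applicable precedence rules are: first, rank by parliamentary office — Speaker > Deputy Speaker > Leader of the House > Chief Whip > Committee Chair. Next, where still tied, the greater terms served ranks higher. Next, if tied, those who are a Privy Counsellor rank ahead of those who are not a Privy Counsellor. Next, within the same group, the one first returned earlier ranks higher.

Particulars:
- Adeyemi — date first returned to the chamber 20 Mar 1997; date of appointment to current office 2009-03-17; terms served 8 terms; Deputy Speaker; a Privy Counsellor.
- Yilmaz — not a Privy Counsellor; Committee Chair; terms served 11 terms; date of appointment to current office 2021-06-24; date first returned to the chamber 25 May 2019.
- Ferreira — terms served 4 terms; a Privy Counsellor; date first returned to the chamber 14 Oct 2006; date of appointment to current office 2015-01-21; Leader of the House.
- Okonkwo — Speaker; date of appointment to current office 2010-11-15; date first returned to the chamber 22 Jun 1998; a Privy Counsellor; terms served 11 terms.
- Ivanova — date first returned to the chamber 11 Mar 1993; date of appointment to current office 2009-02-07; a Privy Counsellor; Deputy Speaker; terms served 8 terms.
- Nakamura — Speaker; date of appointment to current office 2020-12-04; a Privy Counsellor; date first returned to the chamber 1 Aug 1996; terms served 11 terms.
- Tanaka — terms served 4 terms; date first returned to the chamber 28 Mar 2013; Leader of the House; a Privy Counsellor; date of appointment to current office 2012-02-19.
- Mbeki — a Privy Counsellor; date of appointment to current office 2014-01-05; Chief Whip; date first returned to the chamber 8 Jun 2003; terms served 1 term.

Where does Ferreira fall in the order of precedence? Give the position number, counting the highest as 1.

5

By parliamentary office: Nakamura and Okonkwo (Speaker); then Ivanova and Adeyemi (Deputy Speaker); then Ferreira and Tanaka (Leader of the House); then Mbeki (Chief Whip); then Yilmaz (Committee Chair).
Nakamura and Okonkwo both have terms served 11 terms, so the next rule applies.
Nakamura and Okonkwo are each a Privy Counsellor, so the next rule applies.
Among Nakamura and Okonkwo, by date first returned to the chamber (earlier first): Nakamura (1 Aug 1996) before Okonkwo (22 Jun 1998).
Ivanova and Adeyemi both have terms served 8 terms, so the next rule applies.
Ivanova and Adeyemi are each a Privy Counsellor, so the next rule applies.
Among Ivanova and Adeyemi, by date first returned to the chamber (earlier first): Ivanova (11 Mar 1993) before Adeyemi (20 Mar 1997).
Ferreira and Tanaka both have terms served 4 terms, so the next rule applies.
Ferreira and Tanaka are each a Privy Counsellor, so the next rule applies.
Among Ferreira and Tanaka, by date first returned to the chamber (earlier first): Ferreira (14 Oct 2006) before Tanaka (28 Mar 2013).
Order: Nakamura, Okonkwo, Ivanova, Adeyemi, Ferreira, Tanaka, Mbeki, Yilmaz. So position 5.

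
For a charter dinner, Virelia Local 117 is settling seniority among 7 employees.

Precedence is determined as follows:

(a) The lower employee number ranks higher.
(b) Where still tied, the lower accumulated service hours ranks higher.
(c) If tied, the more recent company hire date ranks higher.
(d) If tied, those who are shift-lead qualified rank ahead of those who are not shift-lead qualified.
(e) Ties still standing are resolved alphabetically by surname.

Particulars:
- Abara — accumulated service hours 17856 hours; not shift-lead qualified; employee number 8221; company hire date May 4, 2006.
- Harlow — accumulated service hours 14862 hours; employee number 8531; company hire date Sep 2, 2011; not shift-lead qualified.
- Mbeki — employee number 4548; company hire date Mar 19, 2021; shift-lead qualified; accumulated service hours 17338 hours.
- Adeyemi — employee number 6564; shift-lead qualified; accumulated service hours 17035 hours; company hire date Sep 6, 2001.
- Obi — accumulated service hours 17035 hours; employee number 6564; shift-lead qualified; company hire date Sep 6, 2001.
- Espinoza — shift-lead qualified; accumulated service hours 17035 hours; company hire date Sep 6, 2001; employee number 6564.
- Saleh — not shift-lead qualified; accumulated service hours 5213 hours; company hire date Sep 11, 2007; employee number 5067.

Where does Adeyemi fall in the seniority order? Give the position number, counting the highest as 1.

3

By employee number (lower first): Mbeki (4548); then Saleh (5067); then Adeyemi, Espinoza and Obi (each 6564); then Abara (8221); then Harlow (8531).
Adeyemi, Espinoza and Obi all have accumulated service hours 17035 hours, so the next rule applies.
Adeyemi, Espinoza and Obi all have company hire date Sep 6, 2001, so the next rule applies.
Adeyemi, Espinoza and Obi are each shift-lead qualified, so the next rule applies.
Among Adeyemi, Espinoza and Obi, alphabetically by surname: Adeyemi before Espinoza before Obi.
Order: Mbeki, Saleh, Adeyemi, Espinoza, Obi, Abara, Harlow. So position 3.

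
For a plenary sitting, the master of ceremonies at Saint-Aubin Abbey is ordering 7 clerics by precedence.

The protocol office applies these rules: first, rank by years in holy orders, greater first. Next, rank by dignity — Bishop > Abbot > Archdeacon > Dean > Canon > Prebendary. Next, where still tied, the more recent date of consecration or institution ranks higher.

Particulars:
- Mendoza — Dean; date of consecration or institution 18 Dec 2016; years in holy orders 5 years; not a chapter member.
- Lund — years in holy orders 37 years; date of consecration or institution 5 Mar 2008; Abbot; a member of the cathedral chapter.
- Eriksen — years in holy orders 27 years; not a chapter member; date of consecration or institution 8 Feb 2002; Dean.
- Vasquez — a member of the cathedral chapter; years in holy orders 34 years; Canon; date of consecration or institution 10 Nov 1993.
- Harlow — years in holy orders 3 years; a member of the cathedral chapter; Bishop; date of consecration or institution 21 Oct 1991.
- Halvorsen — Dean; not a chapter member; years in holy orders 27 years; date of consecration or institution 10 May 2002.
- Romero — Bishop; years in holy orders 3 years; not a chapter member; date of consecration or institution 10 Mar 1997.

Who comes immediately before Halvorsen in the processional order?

By years in holy orders (higher first): Lund (37 years); then Vasquez (34 years); then Halvorsen and Eriksen (both 27 years); then Mendoza (5 years); then Romero and Harlow (both 3 years).
Halvorsen and Eriksen are each Dean, so the next rule applies.
Among Halvorsen and Eriksen, by date of consecration or institution (later first): Halvorsen (10 May 2002) before Eriksen (8 Feb 2002).
Romero and Harlow are each Bishop, so the next rule applies.
Among Romero and Harlow, by date of consecration or institution (later first): Romero (10 Mar 1997) before Harlow (21 Oct 1991).
Order: Lund, Vasquez, Halvorsen, Eriksen, Mendoza, Romero, Harlow.

Vasquez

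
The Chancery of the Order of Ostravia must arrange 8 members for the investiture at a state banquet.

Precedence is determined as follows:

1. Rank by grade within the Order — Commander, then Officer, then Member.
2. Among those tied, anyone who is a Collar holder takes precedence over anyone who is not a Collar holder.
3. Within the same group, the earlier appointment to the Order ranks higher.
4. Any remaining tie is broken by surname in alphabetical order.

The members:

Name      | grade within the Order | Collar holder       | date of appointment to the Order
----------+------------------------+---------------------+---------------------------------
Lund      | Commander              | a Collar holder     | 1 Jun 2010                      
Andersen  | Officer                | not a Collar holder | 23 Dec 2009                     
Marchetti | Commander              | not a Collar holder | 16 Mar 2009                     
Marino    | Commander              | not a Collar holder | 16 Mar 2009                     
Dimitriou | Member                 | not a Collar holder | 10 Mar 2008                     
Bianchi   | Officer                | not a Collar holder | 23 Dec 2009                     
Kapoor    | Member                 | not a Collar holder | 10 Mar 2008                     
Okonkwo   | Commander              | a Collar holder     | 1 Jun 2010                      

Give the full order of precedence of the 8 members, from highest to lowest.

Lund, Okonkwo, Marchetti, Marino, Andersen, Bianchi, Dimitriou, Kapoor

By grade within the Order: Lund, Okonkwo, Marchetti and Marino (Commander); then Andersen and Bianchi (Officer); then Dimitriou and Kapoor (Member).
Among Lund, Okonkwo, Marchetti and Marino, a Collar holder before not a Collar holder: Lund and Okonkwo (a Collar holder) before Marchetti and Marino (not a Collar holder).
Lund and Okonkwo both have date of appointment to the Order 1 Jun 2010, so the next rule applies.
Among Lund and Okonkwo, alphabetically by surname: Lund before Okonkwo.
Marchetti and Marino both have date of appointment to the Order 16 Mar 2009, so the next rule applies.
Among Marchetti and Marino, alphabetically by surname: Marchetti before Marino.
Andersen and Bianchi are each not a Collar holder, so the next rule applies.
Andersen and Bianchi both have date of appointment to the Order 23 Dec 2009, so the next rule applies.
Among Andersen and Bianchi, alphabetically by surname: Andersen before Bianchi.
Dimitriou and Kapoor are each not a Collar holder, so the next rule applies.
Dimitriou and Kapoor both have date of appointment to the Order 10 Mar 2008, so the next rule applies.
Among Dimitriou and Kapoor, alphabetically by surname: Dimitriou before Kapoor.
Full order: Lund, Okonkwo, Marchetti, Marino, Andersen, Bianchi, Dimitriou, Kapoor.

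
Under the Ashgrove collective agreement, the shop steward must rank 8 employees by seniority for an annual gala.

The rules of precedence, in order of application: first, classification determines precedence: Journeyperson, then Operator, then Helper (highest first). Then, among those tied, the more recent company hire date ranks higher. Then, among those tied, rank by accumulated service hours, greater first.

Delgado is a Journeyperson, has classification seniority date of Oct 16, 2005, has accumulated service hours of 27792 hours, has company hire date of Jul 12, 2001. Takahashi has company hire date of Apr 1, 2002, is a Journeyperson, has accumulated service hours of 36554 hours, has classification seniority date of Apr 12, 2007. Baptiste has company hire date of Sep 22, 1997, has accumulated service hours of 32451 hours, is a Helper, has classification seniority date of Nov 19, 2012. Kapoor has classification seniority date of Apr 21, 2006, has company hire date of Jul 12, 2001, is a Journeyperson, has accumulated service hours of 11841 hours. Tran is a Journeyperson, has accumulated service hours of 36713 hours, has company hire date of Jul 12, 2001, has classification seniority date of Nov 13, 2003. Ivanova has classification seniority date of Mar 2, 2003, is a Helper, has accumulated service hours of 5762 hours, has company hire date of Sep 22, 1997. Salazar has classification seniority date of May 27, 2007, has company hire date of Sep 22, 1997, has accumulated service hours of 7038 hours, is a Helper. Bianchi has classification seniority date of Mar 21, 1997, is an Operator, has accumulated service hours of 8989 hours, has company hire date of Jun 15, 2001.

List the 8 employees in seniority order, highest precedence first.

Takahashi, Tran, Delgado, Kapoor, Bianchi, Baptiste, Salazar, Ivanova

By classification: Takahashi, Tran, Delgado and Kapoor (Journeyperson); then Bianchi (Operator); then Baptiste, Salazar and Ivanova (Helper).
Among Takahashi, Tran, Delgado and Kapoor, by company hire date (later first): Takahashi (Apr 1, 2002) before Tran, Delgado and Kapoor (Jul 12, 2001).
Among Tran, Delgado and Kapoor, by accumulated service hours (higher first): Tran (36713 hours) before Delgado (27792 hours) before Kapoor (11841 hours).
Baptiste, Salazar and Ivanova all have company hire date Sep 22, 1997, so the next rule applies.
Among Baptiste, Salazar and Ivanova, by accumulated service hours (higher first): Baptiste (32451 hours) before Salazar (7038 hours) before Ivanova (5762 hours).
Full order: Takahashi, Tran, Delgado, Kapoor, Bianchi, Baptiste, Salazar, Ivanova.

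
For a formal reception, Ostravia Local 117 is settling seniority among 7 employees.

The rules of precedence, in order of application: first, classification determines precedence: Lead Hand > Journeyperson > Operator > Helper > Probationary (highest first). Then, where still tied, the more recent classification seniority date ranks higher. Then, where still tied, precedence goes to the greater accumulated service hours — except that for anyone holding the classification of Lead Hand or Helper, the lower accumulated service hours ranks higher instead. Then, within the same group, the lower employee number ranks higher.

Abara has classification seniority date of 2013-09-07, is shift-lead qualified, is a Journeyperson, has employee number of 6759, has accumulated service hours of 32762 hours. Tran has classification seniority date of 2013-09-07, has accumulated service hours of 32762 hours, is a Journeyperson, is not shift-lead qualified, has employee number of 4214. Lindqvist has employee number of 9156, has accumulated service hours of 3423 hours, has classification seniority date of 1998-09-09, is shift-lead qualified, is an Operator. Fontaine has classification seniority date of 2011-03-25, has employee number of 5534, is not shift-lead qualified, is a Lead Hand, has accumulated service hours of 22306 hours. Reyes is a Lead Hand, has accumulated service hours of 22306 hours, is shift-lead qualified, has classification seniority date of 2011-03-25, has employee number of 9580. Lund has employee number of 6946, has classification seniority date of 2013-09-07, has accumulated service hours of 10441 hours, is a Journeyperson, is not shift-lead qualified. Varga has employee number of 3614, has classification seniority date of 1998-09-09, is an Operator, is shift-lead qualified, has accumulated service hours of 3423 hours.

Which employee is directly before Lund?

Abara

By classification: Fontaine and Reyes (Lead Hand); then Tran, Abara and Lund (Journeyperson); then Varga and Lindqvist (Operator).
Fontaine and Reyes both have classification seniority date 2011-03-25, so the next rule applies.
Fontaine and Reyes both have accumulated service hours 22306 hours, so the next rule applies.
Among Fontaine and Reyes, by employee number (lower first): Fontaine (5534) before Reyes (9580).
Tran, Abara and Lund all have classification seniority date 2013-09-07, so the next rule applies.
Among Tran, Abara and Lund, by accumulated service hours (higher first): Tran and Abara (32762 hours) before Lund (10441 hours).
Among Tran and Abara, by employee number (lower first): Tran (4214) before Abara (6759).
Varga and Lindqvist both have classification seniority date 1998-09-09, so the next rule applies.
Varga and Lindqvist both have accumulated service hours 3423 hours, so the next rule applies.
Among Varga and Lindqvist, by employee number (lower first): Varga (3614) before Lindqvist (9156).
Order: Fontaine, Reyes, Tran, Abara, Lund, Varga, Lindqvist.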